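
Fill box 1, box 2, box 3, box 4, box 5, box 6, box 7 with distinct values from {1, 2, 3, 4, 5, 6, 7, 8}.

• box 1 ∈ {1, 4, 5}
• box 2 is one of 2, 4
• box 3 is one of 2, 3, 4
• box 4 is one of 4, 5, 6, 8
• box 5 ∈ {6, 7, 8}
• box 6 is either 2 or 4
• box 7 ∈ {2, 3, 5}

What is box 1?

The 2 variables box 2 and box 6 are confined to {2, 4}, which locks those values in; drop them from box 1, box 3, box 4, box 7.
box 3's domain is down to {3}, so box 3 = 3. Eliminate 3 elsewhere: box 7.
box 7 must be 5 (only option left). Strike 5 from box 1, box 4.
So box 1 = 1.

1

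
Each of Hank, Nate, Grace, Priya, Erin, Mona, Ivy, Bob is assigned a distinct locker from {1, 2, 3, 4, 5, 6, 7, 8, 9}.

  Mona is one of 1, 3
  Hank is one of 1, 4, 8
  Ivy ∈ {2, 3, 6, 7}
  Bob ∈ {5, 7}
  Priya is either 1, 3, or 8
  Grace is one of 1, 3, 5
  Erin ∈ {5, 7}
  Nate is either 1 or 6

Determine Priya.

The 8 variables draw from only 8 values {1, 2, 3, 4, 5, 6, 7, 8}, so each is used; only Ivy can be 2, hence Ivy = 2.
The 7 still-open variables together cover exactly {1, 3, 4, 5, 6, 7, 8} — 7 values for 7 variables — and 4 appears only in Hank's list, so Hank = 4.
The 6 still-open variables together cover exactly {1, 3, 5, 6, 7, 8} — 6 values for 6 variables — and 6 appears only in Nate's list, so Nate = 6.
The 5 still-open variables together cover exactly {1, 3, 5, 7, 8} — 5 values for 5 variables — and 8 appears only in Priya's list, so Priya = 8.

8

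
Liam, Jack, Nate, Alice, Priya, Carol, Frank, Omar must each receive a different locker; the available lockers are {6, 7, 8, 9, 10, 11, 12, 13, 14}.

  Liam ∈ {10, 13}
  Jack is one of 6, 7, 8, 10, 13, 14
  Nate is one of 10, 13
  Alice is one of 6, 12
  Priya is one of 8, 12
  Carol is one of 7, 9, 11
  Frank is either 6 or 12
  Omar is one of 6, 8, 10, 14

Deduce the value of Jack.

7

Liam and Nate between them cover only {10, 13} — a naked pair. Remove those values from Jack, Omar.
Alice and Frank share exactly the 2 values {6, 12}; by pigeonhole those values go to them, so strike 6, 12 from Jack, Priya, Omar.
Priya's domain is down to {8}, so Priya = 8. So Jack, Omar can't be 8.
That leaves Omar = 14. Eliminate 14 elsewhere: Jack.
So Jack = 7.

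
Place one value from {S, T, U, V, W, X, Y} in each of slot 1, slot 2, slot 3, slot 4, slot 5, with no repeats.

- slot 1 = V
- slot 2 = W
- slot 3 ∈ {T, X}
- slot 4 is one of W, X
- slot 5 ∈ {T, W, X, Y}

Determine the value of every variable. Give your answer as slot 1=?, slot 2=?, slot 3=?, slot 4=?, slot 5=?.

slot 1=V, slot 2=W, slot 3=T, slot 4=X, slot 5=Y

slot 1 has just one choice, so slot 1 = V.
slot 2 has just one choice, so slot 2 = W. Remove W from slot 4, slot 5.
slot 4 must be X (only option left). Remove X from slot 3, slot 5.
slot 3 must be T (only option left). Eliminate T elsewhere: slot 5.
slot 5 must be Y (only option left).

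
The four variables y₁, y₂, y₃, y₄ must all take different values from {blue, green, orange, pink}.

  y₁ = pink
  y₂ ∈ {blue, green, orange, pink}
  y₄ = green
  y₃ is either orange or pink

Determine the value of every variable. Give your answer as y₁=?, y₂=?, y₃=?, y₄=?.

y₁'s domain is down to {pink}, so y₁ = pink. Strike pink from y₂, y₃.
y₃'s domain is down to {orange}, so y₃ = orange. Strike orange from y₂.
y₄'s domain is down to {green}, so y₄ = green. Eliminate green elsewhere: y₂.
y₂ must be blue (only option left).

y₁=pink, y₂=blue, y₃=orange, y₄=green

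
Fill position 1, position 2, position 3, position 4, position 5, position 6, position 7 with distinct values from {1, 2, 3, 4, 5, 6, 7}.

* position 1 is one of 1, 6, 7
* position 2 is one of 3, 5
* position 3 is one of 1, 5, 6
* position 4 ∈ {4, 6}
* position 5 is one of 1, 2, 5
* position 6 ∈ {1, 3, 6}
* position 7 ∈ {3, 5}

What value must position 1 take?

The 7 variables together cover exactly {1, 2, 3, 4, 5, 6, 7} — 7 values for 7 variables — and 2 appears only in position 5's list, so position 5 = 2.
Among the 6 still-open variables, 4 fits only position 4 (and all 6 values in {1, 3, 4, 5, 6, 7} must be used), so position 4 = 4.
The 5 still-open variables together cover exactly {1, 3, 5, 6, 7} — 5 values for 5 variables — and 7 appears only in position 1's list, so position 1 = 7.

7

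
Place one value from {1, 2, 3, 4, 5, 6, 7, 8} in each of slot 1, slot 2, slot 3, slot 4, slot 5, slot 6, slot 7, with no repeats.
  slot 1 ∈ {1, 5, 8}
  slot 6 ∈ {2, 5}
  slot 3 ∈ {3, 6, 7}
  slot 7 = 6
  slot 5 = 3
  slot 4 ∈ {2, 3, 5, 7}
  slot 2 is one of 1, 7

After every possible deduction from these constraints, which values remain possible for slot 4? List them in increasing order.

2, 5

slot 5 has just one choice, so slot 5 = 3. Eliminate 3 elsewhere: slot 3, slot 4.
slot 7 must be 6 (only option left). Eliminate 6 elsewhere: slot 3.
That leaves slot 3 = 7. Strike 7 from slot 2, slot 4.
That leaves slot 2 = 1. Remove 1 from slot 1.
Among the 3 still-open variables, 8 fits only slot 1 (and all 3 values in {2, 5, 8} must be used), so slot 1 = 8.
No further eliminations apply; slot 4 can still be any of 2, 5.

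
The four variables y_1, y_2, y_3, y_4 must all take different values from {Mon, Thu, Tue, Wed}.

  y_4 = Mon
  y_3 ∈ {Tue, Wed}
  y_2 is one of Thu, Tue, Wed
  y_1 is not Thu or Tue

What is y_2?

y_4's domain is down to {Mon}, so y_4 = Mon. So y_1 can't be Mon.
y_1 must be Wed (only option left). So y_2, y_3 can't be Wed.
y_3's domain is down to {Tue}, so y_3 = Tue. Strike Tue from y_2.
So y_2 = Thu.

Thu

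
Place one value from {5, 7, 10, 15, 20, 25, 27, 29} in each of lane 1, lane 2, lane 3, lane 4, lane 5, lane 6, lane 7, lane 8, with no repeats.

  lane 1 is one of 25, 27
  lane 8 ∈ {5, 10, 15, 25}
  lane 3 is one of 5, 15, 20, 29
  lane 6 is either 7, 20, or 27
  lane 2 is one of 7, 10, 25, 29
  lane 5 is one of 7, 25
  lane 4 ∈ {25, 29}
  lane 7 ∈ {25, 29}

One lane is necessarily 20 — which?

lane 6

lane 4 and lane 7 between them cover only {25, 29} — a naked pair. Remove those values from lane 1, lane 2, lane 3, lane 5, lane 8.
That leaves lane 1 = 27. Strike 27 from lane 6.
lane 5 must be 7 (only option left). So lane 2, lane 6 can't be 7.
So 20 goes to lane 6.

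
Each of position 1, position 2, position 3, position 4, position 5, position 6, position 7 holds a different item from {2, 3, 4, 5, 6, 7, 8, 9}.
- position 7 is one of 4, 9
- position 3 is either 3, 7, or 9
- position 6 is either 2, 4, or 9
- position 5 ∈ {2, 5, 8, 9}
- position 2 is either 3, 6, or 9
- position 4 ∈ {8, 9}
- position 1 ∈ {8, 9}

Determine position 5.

The 2 variables position 1 and position 4 are confined to {8, 9}, which locks those values in; drop them from position 2, position 3, position 5, position 6, position 7.
position 7 must be 4 (only option left). Eliminate 4 elsewhere: position 6.
position 6's domain is down to {2}, so position 6 = 2. Strike 2 from position 5.
So position 5 = 5.

5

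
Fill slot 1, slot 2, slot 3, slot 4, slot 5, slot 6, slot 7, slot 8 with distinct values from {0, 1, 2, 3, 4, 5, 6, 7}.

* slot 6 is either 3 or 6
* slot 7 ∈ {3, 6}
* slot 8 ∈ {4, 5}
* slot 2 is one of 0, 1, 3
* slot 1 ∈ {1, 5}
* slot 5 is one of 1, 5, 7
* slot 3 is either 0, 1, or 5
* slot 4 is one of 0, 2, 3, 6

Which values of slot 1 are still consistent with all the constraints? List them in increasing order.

1, 5

Among the 8 variables, 2 fits only slot 4 (and all 8 values in {0, 1, 2, 3, 4, 5, 6, 7} must be used), so slot 4 = 2.
Among the 7 still-open variables, 4 fits only slot 8 (and all 7 values in {0, 1, 3, 4, 5, 6, 7} must be used), so slot 8 = 4.
The 6 still-open variables draw from only 6 values {0, 1, 3, 5, 6, 7}, so each is used; only slot 5 can be 7, hence slot 5 = 7.
The 2 variables slot 6 and slot 7 are confined to {3, 6}, which locks those values in; drop them from slot 2.
No further eliminations apply; slot 1 can still be any of 1, 5.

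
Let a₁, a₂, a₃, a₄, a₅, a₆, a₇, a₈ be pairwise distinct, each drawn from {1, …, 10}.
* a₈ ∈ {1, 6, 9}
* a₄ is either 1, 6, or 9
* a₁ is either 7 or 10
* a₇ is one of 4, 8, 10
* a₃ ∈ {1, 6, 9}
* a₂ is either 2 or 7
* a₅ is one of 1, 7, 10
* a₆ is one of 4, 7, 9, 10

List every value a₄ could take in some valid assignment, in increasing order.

1, 6, 9

The 8 variables draw from only 8 values {1, 2, 4, 6, 7, 8, 9, 10}, so each is used; only a₂ can be 2, hence a₂ = 2.
The 7 still-open variables draw from only 7 values {1, 4, 6, 7, 8, 9, 10}, so each is used; only a₇ can be 8, hence a₇ = 8.
The 6 still-open variables together cover exactly {1, 4, 6, 7, 9, 10} — 6 values for 6 variables — and 4 appears only in a₆'s list, so a₆ = 4.
a₃, a₄, a₈ share exactly the 3 values {1, 6, 9}; by pigeonhole those values go to them, so strike 1, 6, 9 from a₅.
No further eliminations apply; a₄ can still be any of 1, 6, 9.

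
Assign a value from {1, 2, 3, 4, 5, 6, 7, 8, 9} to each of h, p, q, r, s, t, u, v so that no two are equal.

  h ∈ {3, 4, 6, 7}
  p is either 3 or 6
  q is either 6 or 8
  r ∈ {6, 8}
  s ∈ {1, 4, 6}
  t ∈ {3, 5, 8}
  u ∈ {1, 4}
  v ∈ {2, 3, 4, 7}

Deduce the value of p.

The 8 variables draw from only 8 values {1, 2, 3, 4, 5, 6, 7, 8}, so each is used; only v can be 2, hence v = 2.
Among the 7 still-open variables, 5 fits only t (and all 7 values in {1, 3, 4, 5, 6, 7, 8} must be used), so t = 5.
Among the 6 still-open variables, 7 fits only h (and all 6 values in {1, 3, 4, 6, 7, 8} must be used), so h = 7.
The 5 still-open variables draw from only 5 values {1, 3, 4, 6, 8}, so each is used; only p can be 3, hence p = 3.

3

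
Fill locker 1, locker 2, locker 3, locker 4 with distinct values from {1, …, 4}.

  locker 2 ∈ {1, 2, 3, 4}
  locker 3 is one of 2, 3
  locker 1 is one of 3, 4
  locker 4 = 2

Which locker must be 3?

locker 4's domain is down to {2}, so locker 4 = 2. Eliminate 2 elsewhere: locker 2, locker 3.

locker 3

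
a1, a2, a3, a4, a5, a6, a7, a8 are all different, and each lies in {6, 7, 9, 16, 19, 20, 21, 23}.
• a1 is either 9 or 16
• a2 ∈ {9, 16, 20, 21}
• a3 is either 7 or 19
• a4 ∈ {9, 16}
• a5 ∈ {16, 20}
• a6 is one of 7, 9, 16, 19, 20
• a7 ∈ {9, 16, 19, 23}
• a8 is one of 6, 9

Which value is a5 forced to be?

20

The 8 variables draw from only 8 values {6, 7, 9, 16, 19, 20, 21, 23}, so each is used; only a8 can be 6, hence a8 = 6.
Among the 7 still-open variables, 21 fits only a2 (and all 7 values in {7, 9, 16, 19, 20, 21, 23} must be used), so a2 = 21.
Among the 6 still-open variables, 23 fits only a7 (and all 6 values in {7, 9, 16, 19, 20, 23} must be used), so a7 = 23.
a1 and a4 share exactly the 2 values {9, 16}; by pigeonhole those values go to them, so strike 9, 16 from a5, a6.
So a5 = 20.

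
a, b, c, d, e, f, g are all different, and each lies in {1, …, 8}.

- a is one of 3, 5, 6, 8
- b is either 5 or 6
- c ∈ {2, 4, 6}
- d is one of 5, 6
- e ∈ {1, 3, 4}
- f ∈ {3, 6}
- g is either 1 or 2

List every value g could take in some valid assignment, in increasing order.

Among the 7 variables, 8 fits only a (and all 7 values in {1, 2, 3, 4, 5, 6, 8} must be used), so a = 8.
b and d between them cover only {5, 6} — a naked pair. Remove those values from c, f.
f has just one choice, so f = 3. So e can't be 3.
No further eliminations apply; g can still be any of 1, 2.

1, 2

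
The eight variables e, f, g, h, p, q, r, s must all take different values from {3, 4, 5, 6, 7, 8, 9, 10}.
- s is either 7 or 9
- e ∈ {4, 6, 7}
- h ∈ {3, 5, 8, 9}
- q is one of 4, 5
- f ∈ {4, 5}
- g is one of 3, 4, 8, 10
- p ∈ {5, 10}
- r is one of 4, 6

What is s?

f and q share exactly the 2 values {4, 5}; by pigeonhole those values go to them, so strike 4, 5 from e, g, h, p, r.
p must be 10 (only option left). So g can't be 10.
That leaves r = 6. So e can't be 6.
e must be 7 (only option left). So s can't be 7.
So s = 9.

9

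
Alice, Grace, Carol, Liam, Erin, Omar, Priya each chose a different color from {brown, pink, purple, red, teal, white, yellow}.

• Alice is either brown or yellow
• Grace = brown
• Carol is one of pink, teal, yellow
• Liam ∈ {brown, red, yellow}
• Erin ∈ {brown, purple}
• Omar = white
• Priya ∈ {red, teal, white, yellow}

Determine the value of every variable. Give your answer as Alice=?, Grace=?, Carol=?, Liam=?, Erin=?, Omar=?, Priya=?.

Alice=yellow, Grace=brown, Carol=pink, Liam=red, Erin=purple, Omar=white, Priya=teal

Grace must be brown (only option left). So Alice, Liam, Erin can't be brown.
Erin's domain is down to {purple}, so Erin = purple.
Omar's domain is down to {white}, so Omar = white. So Priya can't be white.
Alice has just one choice, so Alice = yellow. So Carol, Liam, Priya can't be yellow.
That leaves Liam = red. Eliminate red elsewhere: Priya.
Priya has just one choice, so Priya = teal. Remove teal from Carol.
That leaves Carol = pink.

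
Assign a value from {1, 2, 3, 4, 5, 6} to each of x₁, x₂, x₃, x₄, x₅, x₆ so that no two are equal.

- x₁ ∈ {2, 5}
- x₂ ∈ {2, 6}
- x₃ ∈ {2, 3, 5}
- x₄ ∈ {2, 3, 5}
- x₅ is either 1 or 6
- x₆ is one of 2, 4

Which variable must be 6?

The 6 variables together cover exactly {1, 2, 3, 4, 5, 6} — 6 values for 6 variables — and 1 appears only in x₅'s list, so x₅ = 1.
The 5 still-open variables draw from only 5 values {2, 3, 4, 5, 6}, so each is used; only x₆ can be 4, hence x₆ = 4.
The 4 still-open variables draw from only 4 values {2, 3, 5, 6}, so each is used; only x₂ can be 6, hence x₂ = 6.

x₂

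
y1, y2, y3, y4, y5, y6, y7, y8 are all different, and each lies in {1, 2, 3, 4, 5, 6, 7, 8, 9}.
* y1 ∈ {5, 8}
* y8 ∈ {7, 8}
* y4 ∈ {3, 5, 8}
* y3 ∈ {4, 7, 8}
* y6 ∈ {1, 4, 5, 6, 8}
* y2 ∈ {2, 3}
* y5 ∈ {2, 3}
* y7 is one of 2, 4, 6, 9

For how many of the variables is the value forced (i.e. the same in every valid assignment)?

The 2 variables y2 and y5 are confined to {2, 3}, which locks those values in; drop them from y4, y7.
y1 and y4 between them cover only {5, 8} — a naked pair. Remove those values from y3, y6, y8.
y8's domain is down to {7}, so y8 = 7. Remove 7 from y3.
y3 has just one choice, so y3 = 4. So y6, y7 can't be 4.
Determined: y3=4, y8=7. The other variables each still have more than one consistent value. That makes 2.

2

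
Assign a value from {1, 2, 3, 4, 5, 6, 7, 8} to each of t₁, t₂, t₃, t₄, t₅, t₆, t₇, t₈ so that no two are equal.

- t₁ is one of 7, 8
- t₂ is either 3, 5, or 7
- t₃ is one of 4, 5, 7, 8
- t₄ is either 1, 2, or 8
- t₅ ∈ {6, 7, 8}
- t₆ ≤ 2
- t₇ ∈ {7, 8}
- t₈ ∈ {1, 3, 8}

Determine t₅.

The 8 variables draw from only 8 values {1, 2, 3, 4, 5, 6, 7, 8}, so each is used; only t₃ can be 4, hence t₃ = 4.
Among the 7 still-open variables, 5 fits only t₂ (and all 7 values in {1, 2, 3, 5, 6, 7, 8} must be used), so t₂ = 5.
Among the 6 still-open variables, 3 fits only t₈ (and all 6 values in {1, 2, 3, 6, 7, 8} must be used), so t₈ = 3.
The 5 still-open variables together cover exactly {1, 2, 6, 7, 8} — 5 values for 5 variables — and 6 appears only in t₅'s list, so t₅ = 6.

6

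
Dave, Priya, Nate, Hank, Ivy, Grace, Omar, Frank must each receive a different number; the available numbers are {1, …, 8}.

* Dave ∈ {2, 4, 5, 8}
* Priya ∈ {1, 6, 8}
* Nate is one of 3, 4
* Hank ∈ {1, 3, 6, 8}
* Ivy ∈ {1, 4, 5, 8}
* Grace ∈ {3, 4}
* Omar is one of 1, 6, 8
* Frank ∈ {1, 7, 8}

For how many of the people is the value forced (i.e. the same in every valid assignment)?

Among the 8 variables, 2 fits only Dave (and all 8 values in {1, 2, 3, 4, 5, 6, 7, 8} must be used), so Dave = 2.
Among the 7 still-open variables, 5 fits only Ivy (and all 7 values in {1, 3, 4, 5, 6, 7, 8} must be used), so Ivy = 5.
Among the 6 still-open variables, 7 fits only Frank (and all 6 values in {1, 3, 4, 6, 7, 8} must be used), so Frank = 7.
Nate and Grace between them cover only {3, 4} — a naked pair. Remove those values from Hank.
Determined: Dave=2, Ivy=5, Frank=7. The other people each still have more than one consistent value. That makes 3.

3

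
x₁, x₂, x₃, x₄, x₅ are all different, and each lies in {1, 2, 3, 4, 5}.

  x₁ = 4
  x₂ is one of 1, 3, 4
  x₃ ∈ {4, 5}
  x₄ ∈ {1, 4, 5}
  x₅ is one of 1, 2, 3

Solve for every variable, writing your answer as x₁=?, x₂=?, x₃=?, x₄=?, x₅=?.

x₁ must be 4 (only option left). Remove 4 from x₂, x₃, x₄.
That leaves x₃ = 5. Strike 5 from x₄.
x₄ must be 1 (only option left). Eliminate 1 elsewhere: x₂, x₅.
x₂'s domain is down to {3}, so x₂ = 3. Remove 3 from x₅.
x₅ must be 2 (only option left).

x₁=4, x₂=3, x₃=5, x₄=1, x₅=2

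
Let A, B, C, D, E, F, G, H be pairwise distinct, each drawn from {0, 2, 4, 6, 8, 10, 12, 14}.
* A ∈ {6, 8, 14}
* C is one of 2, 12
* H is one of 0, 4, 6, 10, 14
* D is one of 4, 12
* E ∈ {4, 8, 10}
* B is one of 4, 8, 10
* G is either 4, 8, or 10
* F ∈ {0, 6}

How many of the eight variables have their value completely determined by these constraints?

2

The 8 variables together cover exactly {0, 2, 4, 6, 8, 10, 12, 14} — 8 values for 8 variables — and 2 appears only in C's list, so C = 2.
Among the 7 still-open variables, 12 fits only D (and all 7 values in {0, 4, 6, 8, 10, 12, 14} must be used), so D = 12.
B, E, G between them cover only {4, 8, 10} — a naked triple. Remove those values from A, H.
Determined: C=2, D=12. The other variables each still have more than one consistent value. That makes 2.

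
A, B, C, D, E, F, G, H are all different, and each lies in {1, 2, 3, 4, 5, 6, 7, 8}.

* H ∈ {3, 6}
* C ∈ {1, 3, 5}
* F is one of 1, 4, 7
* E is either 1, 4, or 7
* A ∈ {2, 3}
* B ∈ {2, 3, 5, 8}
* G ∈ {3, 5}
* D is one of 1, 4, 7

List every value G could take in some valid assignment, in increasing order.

The 8 variables draw from only 8 values {1, 2, 3, 4, 5, 6, 7, 8}, so each is used; only H can be 6, hence H = 6.
The 7 still-open variables together cover exactly {1, 2, 3, 4, 5, 7, 8} — 7 values for 7 variables — and 8 appears only in B's list, so B = 8.
The 6 still-open variables draw from only 6 values {1, 2, 3, 4, 5, 7}, so each is used; only A can be 2, hence A = 2.
D, E, F share exactly the 3 values {1, 4, 7}; by pigeonhole those values go to them, so strike 1, 4, 7 from C.
No further eliminations apply; G can still be any of 3, 5.

3, 5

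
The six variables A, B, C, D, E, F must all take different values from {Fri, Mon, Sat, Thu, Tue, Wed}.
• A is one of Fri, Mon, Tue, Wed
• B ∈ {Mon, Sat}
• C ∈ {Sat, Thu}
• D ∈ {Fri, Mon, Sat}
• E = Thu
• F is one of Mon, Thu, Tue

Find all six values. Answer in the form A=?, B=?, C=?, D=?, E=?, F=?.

E has just one choice, so E = Thu. Strike Thu from C, F.
C's domain is down to {Sat}, so C = Sat. Strike Sat from B, D.
B has just one choice, so B = Mon. Remove Mon from A, D, F.
D's domain is down to {Fri}, so D = Fri. Eliminate Fri elsewhere: A.
That leaves F = Tue. Remove Tue from A.
That leaves A = Wed.

A=Wed, B=Mon, C=Sat, D=Fri, E=Thu, F=Tue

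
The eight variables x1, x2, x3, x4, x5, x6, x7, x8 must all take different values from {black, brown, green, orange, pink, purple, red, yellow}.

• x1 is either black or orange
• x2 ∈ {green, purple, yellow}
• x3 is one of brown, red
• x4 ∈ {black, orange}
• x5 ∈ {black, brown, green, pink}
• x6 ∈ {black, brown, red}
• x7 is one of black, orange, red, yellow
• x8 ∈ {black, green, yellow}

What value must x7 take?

yellow

The 8 variables together cover exactly {black, brown, green, orange, pink, purple, red, yellow} — 8 values for 8 variables — and pink appears only in x5's list, so x5 = pink.
Among the 7 still-open variables, purple fits only x2 (and all 7 values in {black, brown, green, orange, purple, red, yellow} must be used), so x2 = purple.
The 6 still-open variables together cover exactly {black, brown, green, orange, red, yellow} — 6 values for 6 variables — and green appears only in x8's list, so x8 = green.
The 5 still-open variables together cover exactly {black, brown, orange, red, yellow} — 5 values for 5 variables — and yellow appears only in x7's list, so x7 = yellow.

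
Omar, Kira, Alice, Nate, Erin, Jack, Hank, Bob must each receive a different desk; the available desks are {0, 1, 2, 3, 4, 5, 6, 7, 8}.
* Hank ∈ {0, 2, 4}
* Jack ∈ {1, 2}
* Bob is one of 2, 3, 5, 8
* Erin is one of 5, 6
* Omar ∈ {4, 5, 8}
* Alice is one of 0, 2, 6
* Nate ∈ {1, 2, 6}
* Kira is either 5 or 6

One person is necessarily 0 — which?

Alice

The 8 variables draw from only 8 values {0, 1, 2, 3, 4, 5, 6, 8}, so each is used; only Bob can be 3, hence Bob = 3.
The 7 still-open variables draw from only 7 values {0, 1, 2, 4, 5, 6, 8}, so each is used; only Omar can be 8, hence Omar = 8.
The 6 still-open variables together cover exactly {0, 1, 2, 4, 5, 6} — 6 values for 6 variables — and 4 appears only in Hank's list, so Hank = 4.
The 5 still-open variables together cover exactly {0, 1, 2, 5, 6} — 5 values for 5 variables — and 0 appears only in Alice's list, so Alice = 0.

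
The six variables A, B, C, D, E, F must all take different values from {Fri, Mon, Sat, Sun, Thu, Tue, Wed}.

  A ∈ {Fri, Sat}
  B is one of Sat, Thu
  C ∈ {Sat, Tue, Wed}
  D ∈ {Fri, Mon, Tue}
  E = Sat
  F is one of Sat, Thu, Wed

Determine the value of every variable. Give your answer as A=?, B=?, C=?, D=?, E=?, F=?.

E has just one choice, so E = Sat. So A, B, C, F can't be Sat.
A's domain is down to {Fri}, so A = Fri. So D can't be Fri.
B must be Thu (only option left). So F can't be Thu.
F must be Wed (only option left). Eliminate Wed elsewhere: C.
C has just one choice, so C = Tue. Eliminate Tue elsewhere: D.
That leaves D = Mon.

A=Fri, B=Thu, C=Tue, D=Mon, E=Sat, F=Wed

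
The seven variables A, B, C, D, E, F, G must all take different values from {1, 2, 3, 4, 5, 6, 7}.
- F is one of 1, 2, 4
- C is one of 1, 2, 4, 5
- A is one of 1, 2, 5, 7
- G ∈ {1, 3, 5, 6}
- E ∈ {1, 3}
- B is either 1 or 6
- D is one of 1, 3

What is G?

The 7 variables draw from only 7 values {1, 2, 3, 4, 5, 6, 7}, so each is used; only A can be 7, hence A = 7.
D and E share exactly the 2 values {1, 3}; by pigeonhole those values go to them, so strike 1, 3 from B, C, F, G.
B has just one choice, so B = 6. Eliminate 6 elsewhere: G.
So G = 5.

5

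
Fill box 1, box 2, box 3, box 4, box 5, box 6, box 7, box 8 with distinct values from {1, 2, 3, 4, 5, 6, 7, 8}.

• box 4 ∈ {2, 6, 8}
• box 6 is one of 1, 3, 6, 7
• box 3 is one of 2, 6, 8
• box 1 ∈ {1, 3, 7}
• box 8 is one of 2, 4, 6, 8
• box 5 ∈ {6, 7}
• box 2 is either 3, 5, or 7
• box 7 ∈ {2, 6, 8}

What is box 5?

7

The 8 variables together cover exactly {1, 2, 3, 4, 5, 6, 7, 8} — 8 values for 8 variables — and 4 appears only in box 8's list, so box 8 = 4.
Among the 7 still-open variables, 5 fits only box 2 (and all 7 values in {1, 2, 3, 5, 6, 7, 8} must be used), so box 2 = 5.
box 3, box 4, box 7 share exactly the 3 values {2, 6, 8}; by pigeonhole those values go to them, so strike 2, 6, 8 from box 5, box 6.
So box 5 = 7.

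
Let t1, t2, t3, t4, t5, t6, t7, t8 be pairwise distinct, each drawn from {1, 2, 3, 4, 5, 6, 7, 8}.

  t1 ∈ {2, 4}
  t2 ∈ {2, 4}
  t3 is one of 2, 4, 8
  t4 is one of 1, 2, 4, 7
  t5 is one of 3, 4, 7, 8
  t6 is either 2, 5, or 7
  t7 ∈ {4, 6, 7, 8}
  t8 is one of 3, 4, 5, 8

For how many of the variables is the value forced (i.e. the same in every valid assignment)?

Among the 8 variables, 1 fits only t4 (and all 8 values in {1, 2, 3, 4, 5, 6, 7, 8} must be used), so t4 = 1.
The 7 still-open variables draw from only 7 values {2, 3, 4, 5, 6, 7, 8}, so each is used; only t7 can be 6, hence t7 = 6.
The 2 variables t1 and t2 are confined to {2, 4}, which locks those values in; drop them from t3, t5, t6, t8.
That leaves t3 = 8. Strike 8 from t5, t8.
Determined: t3=8, t4=1, t7=6. The other variables each still have more than one consistent value. That makes 3.

3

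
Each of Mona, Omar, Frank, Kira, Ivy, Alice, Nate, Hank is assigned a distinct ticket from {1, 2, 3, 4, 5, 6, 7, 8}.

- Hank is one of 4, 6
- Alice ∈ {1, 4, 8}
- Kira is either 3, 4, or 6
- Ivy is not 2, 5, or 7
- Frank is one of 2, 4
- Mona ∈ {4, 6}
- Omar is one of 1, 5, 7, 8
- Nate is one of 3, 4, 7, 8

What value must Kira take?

3

The 8 variables draw from only 8 values {1, 2, 3, 4, 5, 6, 7, 8}, so each is used; only Frank can be 2, hence Frank = 2.
The 7 still-open variables together cover exactly {1, 3, 4, 5, 6, 7, 8} — 7 values for 7 variables — and 5 appears only in Omar's list, so Omar = 5.
Among the 6 still-open variables, 7 fits only Nate (and all 6 values in {1, 3, 4, 6, 7, 8} must be used), so Nate = 7.
The 2 variables Mona and Hank are confined to {4, 6}, which locks those values in; drop them from Kira, Ivy, Alice.
So Kira = 3.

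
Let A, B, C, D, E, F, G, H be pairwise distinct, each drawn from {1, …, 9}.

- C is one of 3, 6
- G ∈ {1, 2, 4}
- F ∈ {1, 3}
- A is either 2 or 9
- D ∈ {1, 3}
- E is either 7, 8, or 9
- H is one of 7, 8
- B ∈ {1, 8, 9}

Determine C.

Among the 8 variables, 4 fits only G (and all 8 values in {1, 2, 3, 4, 6, 7, 8, 9} must be used), so G = 4.
Among the 7 still-open variables, 2 fits only A (and all 7 values in {1, 2, 3, 6, 7, 8, 9} must be used), so A = 2.
The 6 still-open variables draw from only 6 values {1, 3, 6, 7, 8, 9}, so each is used; only C can be 6, hence C = 6.

6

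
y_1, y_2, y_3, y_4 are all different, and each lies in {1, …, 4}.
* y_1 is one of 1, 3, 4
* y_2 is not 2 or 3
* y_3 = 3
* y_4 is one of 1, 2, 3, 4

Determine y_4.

2

y_3 has just one choice, so y_3 = 3. Remove 3 from y_1, y_4.
The 3 still-open variables draw from only 3 values {1, 2, 4}, so each is used; only y_4 can be 2, hence y_4 = 2.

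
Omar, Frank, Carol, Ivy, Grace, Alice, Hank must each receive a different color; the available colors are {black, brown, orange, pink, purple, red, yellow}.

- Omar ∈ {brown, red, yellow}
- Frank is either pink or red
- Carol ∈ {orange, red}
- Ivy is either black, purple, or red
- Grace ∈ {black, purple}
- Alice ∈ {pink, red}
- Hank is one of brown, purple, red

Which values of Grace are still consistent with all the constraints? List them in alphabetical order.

black, purple

The 7 variables draw from only 7 values {black, brown, orange, pink, purple, red, yellow}, so each is used; only Carol can be orange, hence Carol = orange.
The 6 still-open variables together cover exactly {black, brown, pink, purple, red, yellow} — 6 values for 6 variables — and yellow appears only in Omar's list, so Omar = yellow.
The 5 still-open variables together cover exactly {black, brown, pink, purple, red} — 5 values for 5 variables — and brown appears only in Hank's list, so Hank = brown.
Frank and Alice share exactly the 2 values {pink, red}; by pigeonhole those values go to them, so strike pink, red from Ivy.
No further eliminations apply; Grace can still be any of black, purple.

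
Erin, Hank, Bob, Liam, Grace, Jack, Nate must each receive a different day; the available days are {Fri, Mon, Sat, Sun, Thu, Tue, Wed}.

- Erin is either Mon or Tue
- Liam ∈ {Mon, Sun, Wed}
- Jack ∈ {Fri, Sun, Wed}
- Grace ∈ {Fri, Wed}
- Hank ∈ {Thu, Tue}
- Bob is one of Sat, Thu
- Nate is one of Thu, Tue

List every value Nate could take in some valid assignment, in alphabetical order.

Thu, Tue

The 7 variables together cover exactly {Fri, Mon, Sat, Sun, Thu, Tue, Wed} — 7 values for 7 variables — and Sat appears only in Bob's list, so Bob = Sat.
The 2 variables Hank and Nate are confined to {Thu, Tue}, which locks those values in; drop them from Erin.
Erin's domain is down to {Mon}, so Erin = Mon. Remove Mon from Liam.
No further eliminations apply; Nate can still be any of Thu, Tue.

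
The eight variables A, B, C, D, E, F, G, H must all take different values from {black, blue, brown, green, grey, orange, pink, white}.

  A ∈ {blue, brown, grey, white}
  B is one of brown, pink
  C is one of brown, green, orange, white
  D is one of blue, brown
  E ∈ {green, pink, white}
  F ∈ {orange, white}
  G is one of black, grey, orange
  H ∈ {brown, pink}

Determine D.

blue

The 8 variables together cover exactly {black, blue, brown, green, grey, orange, pink, white} — 8 values for 8 variables — and black appears only in G's list, so G = black.
The 7 still-open variables together cover exactly {blue, brown, green, grey, orange, pink, white} — 7 values for 7 variables — and grey appears only in A's list, so A = grey.
The 6 still-open variables together cover exactly {blue, brown, green, orange, pink, white} — 6 values for 6 variables — and blue appears only in D's list, so D = blue.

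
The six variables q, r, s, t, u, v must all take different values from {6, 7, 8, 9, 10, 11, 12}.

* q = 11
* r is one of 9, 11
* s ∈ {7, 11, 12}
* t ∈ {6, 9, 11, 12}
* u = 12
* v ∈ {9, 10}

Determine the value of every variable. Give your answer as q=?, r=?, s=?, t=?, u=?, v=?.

q=11, r=9, s=7, t=6, u=12, v=10

q's domain is down to {11}, so q = 11. Eliminate 11 elsewhere: r, s, t.
r's domain is down to {9}, so r = 9. Remove 9 from t, v.
u's domain is down to {12}, so u = 12. Remove 12 from s, t.
v's domain is down to {10}, so v = 10.
s's domain is down to {7}, so s = 7.
That leaves t = 6.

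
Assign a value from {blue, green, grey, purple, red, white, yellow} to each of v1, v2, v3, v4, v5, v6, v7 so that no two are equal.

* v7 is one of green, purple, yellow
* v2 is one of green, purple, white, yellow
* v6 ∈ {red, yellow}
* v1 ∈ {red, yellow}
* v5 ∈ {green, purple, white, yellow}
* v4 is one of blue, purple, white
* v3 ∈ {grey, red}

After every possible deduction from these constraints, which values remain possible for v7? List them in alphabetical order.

green, purple

Among the 7 variables, blue fits only v4 (and all 7 values in {blue, green, grey, purple, red, white, yellow} must be used), so v4 = blue.
The 6 still-open variables together cover exactly {green, grey, purple, red, white, yellow} — 6 values for 6 variables — and grey appears only in v3's list, so v3 = grey.
v1 and v6 between them cover only {red, yellow} — a naked pair. Remove those values from v2, v5, v7.
No further eliminations apply; v7 can still be any of green, purple.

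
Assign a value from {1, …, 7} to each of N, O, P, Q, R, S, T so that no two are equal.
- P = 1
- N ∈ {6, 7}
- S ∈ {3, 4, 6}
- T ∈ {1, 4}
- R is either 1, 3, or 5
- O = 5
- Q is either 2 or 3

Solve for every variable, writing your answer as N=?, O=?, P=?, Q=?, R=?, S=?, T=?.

N=7, O=5, P=1, Q=2, R=3, S=6, T=4

O has just one choice, so O = 5. Remove 5 from R.
P has just one choice, so P = 1. Eliminate 1 elsewhere: R, T.
R's domain is down to {3}, so R = 3. So Q, S can't be 3.
That leaves T = 4. Eliminate 4 elsewhere: S.
Q has just one choice, so Q = 2.
S's domain is down to {6}, so S = 6. Strike 6 from N.
That leaves N = 7.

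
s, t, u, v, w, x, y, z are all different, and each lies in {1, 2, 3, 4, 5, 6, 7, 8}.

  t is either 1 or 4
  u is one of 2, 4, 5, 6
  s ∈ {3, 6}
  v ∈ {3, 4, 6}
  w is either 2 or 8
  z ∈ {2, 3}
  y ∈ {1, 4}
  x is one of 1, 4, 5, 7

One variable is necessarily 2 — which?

The 8 variables draw from only 8 values {1, 2, 3, 4, 5, 6, 7, 8}, so each is used; only x can be 7, hence x = 7.
The 7 still-open variables together cover exactly {1, 2, 3, 4, 5, 6, 8} — 7 values for 7 variables — and 5 appears only in u's list, so u = 5.
The 6 still-open variables together cover exactly {1, 2, 3, 4, 6, 8} — 6 values for 6 variables — and 8 appears only in w's list, so w = 8.
Among the 5 still-open variables, 2 fits only z (and all 5 values in {1, 2, 3, 4, 6} must be used), so z = 2.

z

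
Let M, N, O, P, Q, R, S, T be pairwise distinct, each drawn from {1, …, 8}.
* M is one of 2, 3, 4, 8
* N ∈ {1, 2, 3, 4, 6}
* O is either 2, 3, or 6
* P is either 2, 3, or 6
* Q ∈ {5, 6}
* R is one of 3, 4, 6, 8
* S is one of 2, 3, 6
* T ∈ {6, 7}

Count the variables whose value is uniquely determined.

The 8 variables draw from only 8 values {1, 2, 3, 4, 5, 6, 7, 8}, so each is used; only N can be 1, hence N = 1.
The 7 still-open variables draw from only 7 values {2, 3, 4, 5, 6, 7, 8}, so each is used; only Q can be 5, hence Q = 5.
The 6 still-open variables draw from only 6 values {2, 3, 4, 6, 7, 8}, so each is used; only T can be 7, hence T = 7.
The 3 variables O, P, S are confined to {2, 3, 6}, which locks those values in; drop them from M, R.
Determined: N=1, Q=5, T=7. The other variables each still have more than one consistent value. That makes 3.

3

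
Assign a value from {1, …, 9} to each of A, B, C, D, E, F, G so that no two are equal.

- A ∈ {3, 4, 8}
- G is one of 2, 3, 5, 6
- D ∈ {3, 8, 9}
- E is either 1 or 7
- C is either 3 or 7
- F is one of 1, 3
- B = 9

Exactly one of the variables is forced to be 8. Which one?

B must be 9 (only option left). Remove 9 from D.
C, E, F share exactly the 3 values {1, 3, 7}; by pigeonhole those values go to them, so strike 1, 3, 7 from A, D, G.
So 8 goes to D.

D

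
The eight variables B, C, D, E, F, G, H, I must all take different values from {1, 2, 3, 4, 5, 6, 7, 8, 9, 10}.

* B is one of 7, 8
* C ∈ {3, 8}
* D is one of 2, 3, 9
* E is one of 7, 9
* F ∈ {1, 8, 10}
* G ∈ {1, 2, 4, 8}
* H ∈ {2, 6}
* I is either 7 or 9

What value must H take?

E and I between them cover only {7, 9} — a naked pair. Remove those values from B, D.
B has just one choice, so B = 8. Strike 8 from C, F, G.
That leaves C = 3. Remove 3 from D.
D must be 2 (only option left). Strike 2 from G, H.
So H = 6.

6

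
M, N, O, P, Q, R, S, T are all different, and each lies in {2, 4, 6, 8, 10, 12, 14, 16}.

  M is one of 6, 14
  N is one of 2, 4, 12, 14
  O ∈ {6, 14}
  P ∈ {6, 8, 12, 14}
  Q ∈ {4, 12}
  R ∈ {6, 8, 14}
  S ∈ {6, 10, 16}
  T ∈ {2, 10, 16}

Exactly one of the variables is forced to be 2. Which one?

M and O between them cover only {6, 14} — a naked pair. Remove those values from N, P, R, S.
That leaves R = 8. Eliminate 8 elsewhere: P.
P's domain is down to {12}, so P = 12. Eliminate 12 elsewhere: N, Q.
Q's domain is down to {4}, so Q = 4. Eliminate 4 elsewhere: N.
So 2 goes to N.

N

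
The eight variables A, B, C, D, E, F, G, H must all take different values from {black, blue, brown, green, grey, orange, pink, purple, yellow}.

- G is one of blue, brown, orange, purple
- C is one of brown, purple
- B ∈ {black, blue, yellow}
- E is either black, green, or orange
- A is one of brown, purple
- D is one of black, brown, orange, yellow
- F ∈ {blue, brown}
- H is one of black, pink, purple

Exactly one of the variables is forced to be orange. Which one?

G

The 8 variables draw from only 8 values {black, blue, brown, green, orange, pink, purple, yellow}, so each is used; only E can be green, hence E = green.
The 7 still-open variables together cover exactly {black, blue, brown, orange, pink, purple, yellow} — 7 values for 7 variables — and pink appears only in H's list, so H = pink.
A and C share exactly the 2 values {brown, purple}; by pigeonhole those values go to them, so strike brown, purple from D, F, G.
F must be blue (only option left). Strike blue from B, G.
So orange goes to G.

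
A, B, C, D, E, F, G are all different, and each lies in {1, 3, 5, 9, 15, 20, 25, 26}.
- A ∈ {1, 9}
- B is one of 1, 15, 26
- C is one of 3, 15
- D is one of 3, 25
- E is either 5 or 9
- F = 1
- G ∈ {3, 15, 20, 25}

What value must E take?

5

F has just one choice, so F = 1. Remove 1 from A, B.
A has just one choice, so A = 9. So E can't be 9.
So E = 5.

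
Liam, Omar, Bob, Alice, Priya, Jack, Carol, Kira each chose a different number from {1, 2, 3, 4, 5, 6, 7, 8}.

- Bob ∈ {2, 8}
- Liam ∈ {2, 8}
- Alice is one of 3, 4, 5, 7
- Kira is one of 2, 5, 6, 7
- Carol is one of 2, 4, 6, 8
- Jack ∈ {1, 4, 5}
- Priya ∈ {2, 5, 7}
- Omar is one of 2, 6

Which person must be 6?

Omar

The 8 variables together cover exactly {1, 2, 3, 4, 5, 6, 7, 8} — 8 values for 8 variables — and 1 appears only in Jack's list, so Jack = 1.
The 7 still-open variables draw from only 7 values {2, 3, 4, 5, 6, 7, 8}, so each is used; only Alice can be 3, hence Alice = 3.
Among the 6 still-open variables, 4 fits only Carol (and all 6 values in {2, 4, 5, 6, 7, 8} must be used), so Carol = 4.
Liam and Bob between them cover only {2, 8} — a naked pair. Remove those values from Omar, Priya, Kira.
So 6 goes to Omar.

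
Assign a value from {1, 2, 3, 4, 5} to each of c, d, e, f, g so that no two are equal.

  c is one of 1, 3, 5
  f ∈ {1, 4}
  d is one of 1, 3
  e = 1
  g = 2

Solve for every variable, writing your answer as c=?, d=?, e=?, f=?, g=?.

c=5, d=3, e=1, f=4, g=2

e has just one choice, so e = 1. So c, d, f can't be 1.
f has just one choice, so f = 4.
g has just one choice, so g = 2.
That leaves d = 3. Strike 3 from c.
c has just one choice, so c = 5.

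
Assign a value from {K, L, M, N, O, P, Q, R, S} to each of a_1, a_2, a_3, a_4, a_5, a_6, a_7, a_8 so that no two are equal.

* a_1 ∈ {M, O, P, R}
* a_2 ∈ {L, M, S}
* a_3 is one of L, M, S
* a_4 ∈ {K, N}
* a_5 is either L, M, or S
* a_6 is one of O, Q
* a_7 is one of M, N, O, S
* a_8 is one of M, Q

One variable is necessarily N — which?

a_7

The 3 variables a_2, a_3, a_5 are confined to {L, M, S}, which locks those values in; drop them from a_1, a_7, a_8.
a_8 must be Q (only option left). Remove Q from a_6.
a_6's domain is down to {O}, so a_6 = O. Eliminate O elsewhere: a_1, a_7.
So N goes to a_7.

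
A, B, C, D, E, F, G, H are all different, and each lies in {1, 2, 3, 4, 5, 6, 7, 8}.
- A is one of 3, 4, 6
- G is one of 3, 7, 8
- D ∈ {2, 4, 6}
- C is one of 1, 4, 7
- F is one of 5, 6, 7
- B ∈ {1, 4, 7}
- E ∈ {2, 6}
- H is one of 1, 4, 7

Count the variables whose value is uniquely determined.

Among the 8 variables, 5 fits only F (and all 8 values in {1, 2, 3, 4, 5, 6, 7, 8} must be used), so F = 5.
The 7 still-open variables together cover exactly {1, 2, 3, 4, 6, 7, 8} — 7 values for 7 variables — and 8 appears only in G's list, so G = 8.
Among the 6 still-open variables, 3 fits only A (and all 6 values in {1, 2, 3, 4, 6, 7} must be used), so A = 3.
B, C, H share exactly the 3 values {1, 4, 7}; by pigeonhole those values go to them, so strike 1, 4, 7 from D.
Determined: A=3, F=5, G=8. The other variables each still have more than one consistent value. That makes 3.

3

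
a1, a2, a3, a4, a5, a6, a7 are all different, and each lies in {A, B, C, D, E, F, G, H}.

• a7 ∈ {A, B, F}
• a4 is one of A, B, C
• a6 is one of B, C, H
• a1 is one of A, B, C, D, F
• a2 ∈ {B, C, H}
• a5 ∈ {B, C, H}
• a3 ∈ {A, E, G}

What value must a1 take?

D

The 3 variables a2, a5, a6 are confined to {B, C, H}, which locks those values in; drop them from a1, a4, a7.
a4 must be A (only option left). Eliminate A elsewhere: a1, a3, a7.
a7's domain is down to {F}, so a7 = F. Strike F from a1.
So a1 = D.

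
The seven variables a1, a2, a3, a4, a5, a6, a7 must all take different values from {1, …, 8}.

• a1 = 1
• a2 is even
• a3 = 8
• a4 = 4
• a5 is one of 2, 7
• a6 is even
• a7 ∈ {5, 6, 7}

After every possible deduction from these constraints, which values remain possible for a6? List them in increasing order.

a1 has just one choice, so a1 = 1.
a3 must be 8 (only option left). Eliminate 8 elsewhere: a2, a6.
a4's domain is down to {4}, so a4 = 4. Strike 4 from a2, a6.
Among the 4 still-open variables, 5 fits only a7 (and all 4 values in {2, 5, 6, 7} must be used), so a7 = 5.
The 3 still-open variables together cover exactly {2, 6, 7} — 3 values for 3 variables — and 7 appears only in a5's list, so a5 = 7.
No further eliminations apply; a6 can still be any of 2, 6.

2, 6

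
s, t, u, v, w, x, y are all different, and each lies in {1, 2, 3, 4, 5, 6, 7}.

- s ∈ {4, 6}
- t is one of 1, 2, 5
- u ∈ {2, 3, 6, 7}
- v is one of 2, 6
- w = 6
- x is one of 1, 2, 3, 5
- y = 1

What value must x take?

w's domain is down to {6}, so w = 6. Strike 6 from s, u, v.
y's domain is down to {1}, so y = 1. Eliminate 1 elsewhere: t, x.
That leaves s = 4.
v's domain is down to {2}, so v = 2. Strike 2 from t, u, x.
That leaves t = 5. So x can't be 5.
So x = 3.

3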